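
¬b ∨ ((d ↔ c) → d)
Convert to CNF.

¬b ∨ ((d ↔ c) → d)
= ¬b ∨ ¬(d ↔ c) ∨ d
= ¬b ∨ ¬((d → c) ∧ (c → d)) ∨ d
= ¬b ∨ ¬((¬d ∨ c) ∧ (c → d)) ∨ d
= ¬b ∨ ¬((¬d ∨ c) ∧ (¬c ∨ d)) ∨ d
= ¬b ∨ ¬(¬d ∨ c) ∨ ¬(¬c ∨ d) ∨ d
= ¬b ∨ (¬¬d ∧ ¬c) ∨ ¬(¬c ∨ d) ∨ d
= ¬b ∨ (d ∧ ¬c) ∨ ¬(¬c ∨ d) ∨ d
= ¬b ∨ (d ∧ ¬c) ∨ (¬¬c ∧ ¬d) ∨ d
= ¬b ∨ (d ∧ ¬c) ∨ (c ∧ ¬d) ∨ d
= (¬b ∨ d ∨ c ∨ d) ∧ (¬b ∨ d ∨ ¬d ∨ d) ∧ (¬b ∨ ¬c ∨ c ∨ d) ∧ (¬b ∨ ¬c ∨ ¬d ∨ d)
= ¬b ∨ d ∨ c

¬b ∨ d ∨ c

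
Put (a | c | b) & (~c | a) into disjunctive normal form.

(a | c | b) & (~c | a)
≡ (a & ~c) | (a & a) | (c & ~c) | (c & a) | (b & ~c) | (b & a)
≡ a | (b & ~c)

a | (b & ~c)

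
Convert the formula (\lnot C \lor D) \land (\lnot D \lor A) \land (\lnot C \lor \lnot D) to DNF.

(\lnot C \lor D) \land (\lnot D \lor A) \land (\lnot C \lor \lnot D)
= (\lnot C \land \lnot D \land \lnot C) \lor (\lnot C \land \lnot D \land \lnot D) \lor (\lnot C \land A \land \lnot C) \lor (\lnot C \land A \land \lnot D) \lor (D \land \lnot D \land \lnot C) \lor (D \land \lnot D \land \lnot D) \lor (D \land A \land \lnot C) \lor (D \land A \land \lnot D)   [distribute \land over \lor]
= (\lnot C \land \lnot D) \lor (\lnot C \land A)   [simplify]

(\lnot C \land \lnot D) \lor (\lnot C \land A)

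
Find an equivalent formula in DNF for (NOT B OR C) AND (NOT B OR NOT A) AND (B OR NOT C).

(NOT B AND NOT C) OR (C AND NOT A AND B)

(NOT B OR C) AND (NOT B OR NOT A) AND (B OR NOT C)
≡ (NOT B AND NOT B AND B) OR (NOT B AND NOT B AND NOT C) OR (NOT B AND NOT A AND B) OR (NOT B AND NOT A AND NOT C) OR (C AND NOT B AND B) OR (C AND NOT B AND NOT C) OR (C AND NOT A AND B) OR (C AND NOT A AND NOT C)   (distribute AND over OR)
≡ (NOT B AND NOT C) OR (C AND NOT A AND B)   (simplify)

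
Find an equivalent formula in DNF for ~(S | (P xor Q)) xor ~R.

(~S & ~P & ~Q & R) | (~S & Q & P & R) | (S & ~R) | (P & ~Q & ~R) | (~P & Q & ~R)

~(S | (P xor Q)) xor ~R
≡ (~(S | (P xor Q)) & ~~R) | (~~(S | (P xor Q)) & ~R)   (expand xor)
≡ (~(S | (P & ~Q) | (~P & Q)) & ~~R) | (~~(S | (P xor Q)) & ~R)   (expand xor)
≡ (~(S | (P & ~Q) | (~P & Q)) & ~~R) | (~~(S | (P & ~Q) | (~P & Q)) & ~R)   (expand xor)
≡ (~S & ~(P & ~Q) & ~(~P & Q) & ~~R) | (~~(S | (P & ~Q) | (~P & Q)) & ~R)   (De Morgan)
≡ (~S & (~P | ~~Q) & ~(~P & Q) & ~~R) | (~~(S | (P & ~Q) | (~P & Q)) & ~R)   (De Morgan)
≡ (~S & (~P | Q) & ~(~P & Q) & ~~R) | (~~(S | (P & ~Q) | (~P & Q)) & ~R)   (double negation)
≡ (~S & (~P | Q) & (~~P | ~Q) & ~~R) | (~~(S | (P & ~Q) | (~P & Q)) & ~R)   (De Morgan)
≡ (~S & (~P | Q) & (P | ~Q) & ~~R) | (~~(S | (P & ~Q) | (~P & Q)) & ~R)   (double negation)
≡ (~S & (~P | Q) & (P | ~Q) & R) | (~~(S | (P & ~Q) | (~P & Q)) & ~R)   (double negation)
≡ (~S & (~P | Q) & (P | ~Q) & R) | ((S | (P & ~Q) | (~P & Q)) & ~R)   (double negation)
≡ (~S & ~P & P & R) | (~S & ~P & ~Q & R) | (~S & Q & P & R) | (~S & Q & ~Q & R) | (S & ~R) | (P & ~Q & ~R) | (~P & Q & ~R)   (distribute & over |)
≡ (~S & ~P & ~Q & R) | (~S & Q & P & R) | (S & ~R) | (P & ~Q & ~R) | (~P & Q & ~R)   (simplify)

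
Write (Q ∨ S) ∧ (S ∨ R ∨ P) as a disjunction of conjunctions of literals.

(Q ∨ S) ∧ (S ∨ R ∨ P)
= Q ∧ S ∨ Q ∧ R ∨ Q ∧ P ∨ S ∧ S ∨ S ∧ R ∨ S ∧ P   (distribute ∧ over ∨)
= Q ∧ R ∨ Q ∧ P ∨ S   (simplify)

Q ∧ R ∨ Q ∧ P ∨ S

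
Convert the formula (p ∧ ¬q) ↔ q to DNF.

(p ∧ ¬q) ↔ q
≡ ((p ∧ ¬q) → q) ∧ (q → (p ∧ ¬q))   [eliminate ↔]
≡ (¬(p ∧ ¬q) ∨ q) ∧ (q → (p ∧ ¬q))   [eliminate →]
≡ (¬(p ∧ ¬q) ∨ q) ∧ (¬q ∨ (p ∧ ¬q))   [eliminate →]
≡ (¬p ∨ ¬¬q ∨ q) ∧ (¬q ∨ (p ∧ ¬q))   [De Morgan]
≡ (¬p ∨ q ∨ q) ∧ (¬q ∨ (p ∧ ¬q))   [double negation]
≡ (¬p ∧ ¬q) ∨ (¬p ∧ p ∧ ¬q) ∨ (q ∧ ¬q) ∨ (q ∧ p ∧ ¬q) ∨ (q ∧ ¬q) ∨ (q ∧ p ∧ ¬q)   [distribute ∧ over ∨]
≡ ¬p ∧ ¬q   [simplify]

¬p ∧ ¬q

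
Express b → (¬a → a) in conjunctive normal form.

b → (¬a → a)
≡ ¬b ∨ (¬a → a)   [eliminate →]
≡ ¬b ∨ ¬¬a ∨ a   [eliminate →]
≡ ¬b ∨ a ∨ a   [double negation]
≡ ¬b ∨ a   [simplify]

¬b ∨ a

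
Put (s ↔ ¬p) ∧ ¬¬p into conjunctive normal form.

(s ↔ ¬p) ∧ ¬¬p
≡ (s → ¬p) ∧ (¬p → s) ∧ ¬¬p   [eliminate ↔]
≡ (¬s ∨ ¬p) ∧ (¬p → s) ∧ ¬¬p   [eliminate →]
≡ (¬s ∨ ¬p) ∧ (¬¬p ∨ s) ∧ ¬¬p   [eliminate →]
≡ (¬s ∨ ¬p) ∧ (p ∨ s) ∧ ¬¬p   [double negation]
≡ (¬s ∨ ¬p) ∧ (p ∨ s) ∧ p   [double negation]
≡ (¬s ∨ ¬p) ∧ p   [simplify]

(¬s ∨ ¬p) ∧ p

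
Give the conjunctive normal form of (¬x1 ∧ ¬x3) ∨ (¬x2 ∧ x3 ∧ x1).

(¬x1 ∨ ¬x2) ∧ (¬x1 ∨ x3) ∧ (¬x3 ∨ ¬x2) ∧ (¬x3 ∨ x1)

(¬x1 ∧ ¬x3) ∨ (¬x2 ∧ x3 ∧ x1)
= (¬x1 ∨ ¬x2) ∧ (¬x1 ∨ x3) ∧ (¬x1 ∨ x1) ∧ (¬x3 ∨ ¬x2) ∧ (¬x3 ∨ x3) ∧ (¬x3 ∨ x1)
= (¬x1 ∨ ¬x2) ∧ (¬x1 ∨ x3) ∧ (¬x3 ∨ ¬x2) ∧ (¬x3 ∨ x1)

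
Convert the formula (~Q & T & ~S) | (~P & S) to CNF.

(~Q | ~P) & (~Q | S) & (T | ~P) & (T | S) & (~S | ~P)

(~Q & T & ~S) | (~P & S)
= (~Q | ~P) & (~Q | S) & (T | ~P) & (T | S) & (~S | ~P) & (~S | S)   [distribute | over &]
= (~Q | ~P) & (~Q | S) & (T | ~P) & (T | S) & (~S | ~P)   [simplify]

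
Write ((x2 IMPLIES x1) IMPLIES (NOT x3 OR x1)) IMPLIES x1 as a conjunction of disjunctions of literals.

((x2 IMPLIES x1) IMPLIES (NOT x3 OR x1)) IMPLIES x1
⇔ NOT ((x2 IMPLIES x1) IMPLIES (NOT x3 OR x1)) OR x1   [eliminate IMPLIES]
⇔ NOT (NOT (x2 IMPLIES x1) OR NOT x3 OR x1) OR x1   [eliminate IMPLIES]
⇔ NOT (NOT (NOT x2 OR x1) OR NOT x3 OR x1) OR x1   [eliminate IMPLIES]
⇔ (NOT NOT (NOT x2 OR x1) AND NOT NOT x3 AND NOT x1) OR x1   [De Morgan]
⇔ ((NOT x2 OR x1) AND NOT NOT x3 AND NOT x1) OR x1   [double negation]
⇔ ((NOT x2 OR x1) AND x3 AND NOT x1) OR x1   [double negation]
⇔ (NOT x2 OR x1 OR x1) AND (x3 OR x1) AND (NOT x1 OR x1)   [distribute OR over AND]
⇔ (NOT x2 OR x1) AND (x3 OR x1)   [simplify]

(NOT x2 OR x1) AND (x3 OR x1)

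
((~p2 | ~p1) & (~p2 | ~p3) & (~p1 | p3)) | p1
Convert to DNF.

((~p2 | ~p1) & (~p2 | ~p3) & (~p1 | p3)) | p1
≡ (~p2 & ~p2 & ~p1) | (~p2 & ~p2 & p3) | (~p2 & ~p3 & ~p1) | (~p2 & ~p3 & p3) | (~p1 & ~p2 & ~p1) | (~p1 & ~p2 & p3) | (~p1 & ~p3 & ~p1) | (~p1 & ~p3 & p3) | p1   [distribute & over |]
≡ (~p2 & ~p1) | (~p2 & p3) | (~p1 & ~p3) | p1   [simplify]

(~p2 & ~p1) | (~p2 & p3) | (~p1 & ~p3) | p1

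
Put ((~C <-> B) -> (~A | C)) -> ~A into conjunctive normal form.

(C | B | ~A) & (~C | ~A)

((~C <-> B) -> (~A | C)) -> ~A
≡ ~((~C <-> B) -> (~A | C)) | ~A   (eliminate ->)
≡ ~(~(~C <-> B) | ~A | C) | ~A   (eliminate ->)
≡ ~(~((~C -> B) & (B -> ~C)) | ~A | C) | ~A   (eliminate <->)
≡ ~(~((~~C | B) & (B -> ~C)) | ~A | C) | ~A   (eliminate ->)
≡ ~(~((~~C | B) & (~B | ~C)) | ~A | C) | ~A   (eliminate ->)
≡ (~~((~~C | B) & (~B | ~C)) & ~~A & ~C) | ~A   (De Morgan)
≡ ((~~C | B) & (~B | ~C) & ~~A & ~C) | ~A   (double negation)
≡ ((C | B) & (~B | ~C) & ~~A & ~C) | ~A   (double negation)
≡ ((C | B) & (~B | ~C) & A & ~C) | ~A   (double negation)
≡ (C | B | ~A) & (~B | ~C | ~A) & (A | ~A) & (~C | ~A)   (distribute | over &)
≡ (C | B | ~A) & (~C | ~A)   (simplify)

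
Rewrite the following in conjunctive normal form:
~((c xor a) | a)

(~c | a) & ~a

~((c xor a) | a)
= ~(((c | a) & ~(c & a)) | a)   [expand xor]
= ~((c | a) & ~(c & a)) & ~a   [De Morgan]
= (~(c | a) | ~~(c & a)) & ~a   [De Morgan]
= ((~c & ~a) | ~~(c & a)) & ~a   [De Morgan]
= ((~c & ~a) | (c & a)) & ~a   [double negation]
= (~c | c) & (~c | a) & (~a | c) & (~a | a) & ~a   [distribute | over &]
= (~c | a) & ~a   [simplify]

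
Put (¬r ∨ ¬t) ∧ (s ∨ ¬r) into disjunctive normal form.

¬r ∨ (¬t ∧ s)

(¬r ∨ ¬t) ∧ (s ∨ ¬r)
= (¬r ∧ s) ∨ (¬r ∧ ¬r) ∨ (¬t ∧ s) ∨ (¬t ∧ ¬r)   — distribute ∧ over ∨
= ¬r ∨ (¬t ∧ s)   — simplify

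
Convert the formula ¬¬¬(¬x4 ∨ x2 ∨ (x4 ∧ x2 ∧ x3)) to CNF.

x4 ∧ ¬x2

¬¬¬(¬x4 ∨ x2 ∨ (x4 ∧ x2 ∧ x3))
= ¬(¬x4 ∨ x2 ∨ (x4 ∧ x2 ∧ x3))   (double negation)
= ¬¬x4 ∧ ¬x2 ∧ ¬(x4 ∧ x2 ∧ x3)   (De Morgan)
= x4 ∧ ¬x2 ∧ ¬(x4 ∧ x2 ∧ x3)   (double negation)
= x4 ∧ ¬x2 ∧ (¬x4 ∨ ¬x2 ∨ ¬x3)   (De Morgan)
= x4 ∧ ¬x2   (simplify)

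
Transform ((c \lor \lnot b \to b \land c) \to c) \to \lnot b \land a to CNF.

(b \lor a) \land (\lnot c \lor \lnot b) \land (\lnot c \lor a)

((c \lor \lnot b \to b \land c) \to c) \to \lnot b \land a
≡ \lnot ((c \lor \lnot b \to b \land c) \to c) \lor \lnot b \land a   [eliminate \to]
≡ \lnot (\lnot (c \lor \lnot b \to b \land c) \lor c) \lor \lnot b \land a   [eliminate \to]
≡ \lnot (\lnot (\lnot (c \lor \lnot b) \lor b \land c) \lor c) \lor \lnot b \land a   [eliminate \to]
≡ \lnot \lnot (\lnot (c \lor \lnot b) \lor b \land c) \land \lnot c \lor \lnot b \land a   [De Morgan]
≡ (\lnot (c \lor \lnot b) \lor b \land c) \land \lnot c \lor \lnot b \land a   [double negation]
≡ (\lnot c \land \lnot \lnot b \lor b \land c) \land \lnot c \lor \lnot b \land a   [De Morgan]
≡ (\lnot c \land b \lor b \land c) \land \lnot c \lor \lnot b \land a   [double negation]
≡ (\lnot c \lor b \lor \lnot b) \land (\lnot c \lor b \lor a) \land (\lnot c \lor c \lor \lnot b) \land (\lnot c \lor c \lor a) \land (b \lor b \lor \lnot b) \land (b \lor b \lor a) \land (b \lor c \lor \lnot b) \land (b \lor c \lor a) \land (\lnot c \lor \lnot b) \land (\lnot c \lor a)   [distribute \lor over \land]
≡ (b \lor a) \land (\lnot c \lor \lnot b) \land (\lnot c \lor a)   [simplify]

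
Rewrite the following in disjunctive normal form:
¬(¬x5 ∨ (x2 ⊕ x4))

(x5 ∧ ¬x2 ∧ ¬x4) ∨ (x5 ∧ x4 ∧ x2)

¬(¬x5 ∨ (x2 ⊕ x4))
≡ ¬(¬x5 ∨ (x2 ∧ ¬x4) ∨ (¬x2 ∧ x4))   — expand ⊕
≡ ¬¬x5 ∧ ¬(x2 ∧ ¬x4) ∧ ¬(¬x2 ∧ x4)   — De Morgan
≡ x5 ∧ ¬(x2 ∧ ¬x4) ∧ ¬(¬x2 ∧ x4)   — double negation
≡ x5 ∧ (¬x2 ∨ ¬¬x4) ∧ ¬(¬x2 ∧ x4)   — De Morgan
≡ x5 ∧ (¬x2 ∨ x4) ∧ ¬(¬x2 ∧ x4)   — double negation
≡ x5 ∧ (¬x2 ∨ x4) ∧ (¬¬x2 ∨ ¬x4)   — De Morgan
≡ x5 ∧ (¬x2 ∨ x4) ∧ (x2 ∨ ¬x4)   — double negation
≡ (x5 ∧ ¬x2 ∧ x2) ∨ (x5 ∧ ¬x2 ∧ ¬x4) ∨ (x5 ∧ x4 ∧ x2) ∨ (x5 ∧ x4 ∧ ¬x4)   — distribute ∧ over ∨
≡ (x5 ∧ ¬x2 ∧ ¬x4) ∨ (x5 ∧ x4 ∧ x2)   — simplify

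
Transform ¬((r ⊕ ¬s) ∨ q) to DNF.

¬((r ⊕ ¬s) ∨ q)
= ¬((r ∧ ¬¬s) ∨ (¬r ∧ ¬s) ∨ q)
= ¬(r ∧ ¬¬s) ∧ ¬(¬r ∧ ¬s) ∧ ¬q
= (¬r ∨ ¬¬¬s) ∧ ¬(¬r ∧ ¬s) ∧ ¬q
= (¬r ∨ ¬s) ∧ ¬(¬r ∧ ¬s) ∧ ¬q
= (¬r ∨ ¬s) ∧ (¬¬r ∨ ¬¬s) ∧ ¬q
= (¬r ∨ ¬s) ∧ (r ∨ ¬¬s) ∧ ¬q
= (¬r ∨ ¬s) ∧ (r ∨ s) ∧ ¬q
= (¬r ∧ r ∧ ¬q) ∨ (¬r ∧ s ∧ ¬q) ∨ (¬s ∧ r ∧ ¬q) ∨ (¬s ∧ s ∧ ¬q)
= (¬r ∧ s ∧ ¬q) ∨ (¬s ∧ r ∧ ¬q)

(¬r ∧ s ∧ ¬q) ∨ (¬s ∧ r ∧ ¬q)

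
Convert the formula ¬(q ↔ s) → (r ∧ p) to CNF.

(¬q ∨ s ∨ r) ∧ (¬q ∨ s ∨ p) ∧ (¬s ∨ q ∨ r) ∧ (¬s ∨ q ∨ p)

¬(q ↔ s) → (r ∧ p)
= ¬¬(q ↔ s) ∨ (r ∧ p)   — eliminate →
= ¬¬((q → s) ∧ (s → q)) ∨ (r ∧ p)   — eliminate ↔
= ¬¬((¬q ∨ s) ∧ (s → q)) ∨ (r ∧ p)   — eliminate →
= ¬¬((¬q ∨ s) ∧ (¬s ∨ q)) ∨ (r ∧ p)   — eliminate →
= ((¬q ∨ s) ∧ (¬s ∨ q)) ∨ (r ∧ p)   — double negation
= (¬q ∨ s ∨ r) ∧ (¬q ∨ s ∨ p) ∧ (¬s ∨ q ∨ r) ∧ (¬s ∨ q ∨ p)   — distribute ∨ over ∧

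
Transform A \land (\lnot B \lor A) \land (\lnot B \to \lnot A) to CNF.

A \land (\lnot B \lor A) \land (\lnot B \to \lnot A)
= A \land (\lnot B \lor A) \land (\lnot \lnot B \lor \lnot A)   [eliminate \to]
= A \land (\lnot B \lor A) \land (B \lor \lnot A)   [double negation]
= A \land (B \lor \lnot A)   [simplify]

A \land (B \lor \lnot A)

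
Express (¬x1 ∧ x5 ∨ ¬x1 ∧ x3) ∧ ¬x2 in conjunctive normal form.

(¬x1 ∧ x5 ∨ ¬x1 ∧ x3) ∧ ¬x2
≡ (¬x1 ∨ ¬x1) ∧ (¬x1 ∨ x3) ∧ (x5 ∨ ¬x1) ∧ (x5 ∨ x3) ∧ ¬x2   [distribute ∨ over ∧]
≡ ¬x1 ∧ (x5 ∨ x3) ∧ ¬x2   [simplify]

¬x1 ∧ (x5 ∨ x3) ∧ ¬x2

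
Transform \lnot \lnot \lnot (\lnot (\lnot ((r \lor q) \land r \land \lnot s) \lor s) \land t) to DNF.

\lnot \lnot \lnot (\lnot (\lnot ((r \lor q) \land r \land \lnot s) \lor s) \land t)
= \lnot (\lnot (\lnot ((r \lor q) \land r \land \lnot s) \lor s) \land t)   (double negation)
= \lnot \lnot (\lnot ((r \lor q) \land r \land \lnot s) \lor s) \lor \lnot t   (De Morgan)
= \lnot ((r \lor q) \land r \land \lnot s) \lor s \lor \lnot t   (double negation)
= \lnot (r \lor q) \lor \lnot r \lor \lnot \lnot s \lor s \lor \lnot t   (De Morgan)
= (\lnot r \land \lnot q) \lor \lnot r \lor \lnot \lnot s \lor s \lor \lnot t   (De Morgan)
= (\lnot r \land \lnot q) \lor \lnot r \lor s \lor s \lor \lnot t   (double negation)
= \lnot r \lor s \lor \lnot t   (simplify)

\lnot r \lor s \lor \lnot t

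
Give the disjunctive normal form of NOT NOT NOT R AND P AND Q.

NOT R AND P AND Q

NOT NOT NOT R AND P AND Q
⇔ NOT R AND P AND Q   [double negation]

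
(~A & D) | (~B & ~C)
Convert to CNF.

(~A | ~B) & (~A | ~C) & (D | ~B) & (D | ~C)

(~A & D) | (~B & ~C)
⇔ (~A | ~B) & (~A | ~C) & (D | ~B) & (D | ~C)   (distribute | over &)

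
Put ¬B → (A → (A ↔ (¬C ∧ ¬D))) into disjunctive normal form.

B ∨ ¬A ∨ (¬C ∧ ¬D ∧ A)

¬B → (A → (A ↔ (¬C ∧ ¬D)))
≡ ¬¬B ∨ (A → (A ↔ (¬C ∧ ¬D)))   — eliminate →
≡ ¬¬B ∨ ¬A ∨ (A ↔ (¬C ∧ ¬D))   — eliminate →
≡ ¬¬B ∨ ¬A ∨ ((A → (¬C ∧ ¬D)) ∧ ((¬C ∧ ¬D) → A))   — eliminate ↔
≡ ¬¬B ∨ ¬A ∨ ((¬A ∨ (¬C ∧ ¬D)) ∧ ((¬C ∧ ¬D) → A))   — eliminate →
≡ ¬¬B ∨ ¬A ∨ ((¬A ∨ (¬C ∧ ¬D)) ∧ (¬(¬C ∧ ¬D) ∨ A))   — eliminate →
≡ B ∨ ¬A ∨ ((¬A ∨ (¬C ∧ ¬D)) ∧ (¬(¬C ∧ ¬D) ∨ A))   — double negation
≡ B ∨ ¬A ∨ ((¬A ∨ (¬C ∧ ¬D)) ∧ (¬¬C ∨ ¬¬D ∨ A))   — De Morgan
≡ B ∨ ¬A ∨ ((¬A ∨ (¬C ∧ ¬D)) ∧ (C ∨ ¬¬D ∨ A))   — double negation
≡ B ∨ ¬A ∨ ((¬A ∨ (¬C ∧ ¬D)) ∧ (C ∨ D ∨ A))   — double negation
≡ B ∨ ¬A ∨ (¬A ∧ C) ∨ (¬A ∧ D) ∨ (¬A ∧ A) ∨ (¬C ∧ ¬D ∧ C) ∨ (¬C ∧ ¬D ∧ D) ∨ (¬C ∧ ¬D ∧ A)   — distribute ∧ over ∨
≡ B ∨ ¬A ∨ (¬C ∧ ¬D ∧ A)   — simplify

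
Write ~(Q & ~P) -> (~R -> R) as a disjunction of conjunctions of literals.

~(Q & ~P) -> (~R -> R)
= ~~(Q & ~P) | (~R -> R)   [eliminate ->]
= ~~(Q & ~P) | ~~R | R   [eliminate ->]
= (Q & ~P) | ~~R | R   [double negation]
= (Q & ~P) | R | R   [double negation]
= (Q & ~P) | R   [simplify]

(Q & ~P) | R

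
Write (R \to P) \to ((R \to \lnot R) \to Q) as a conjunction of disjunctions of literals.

(R \to P) \to ((R \to \lnot R) \to Q)
= \lnot (R \to P) \lor ((R \to \lnot R) \to Q)   [eliminate \to]
= \lnot (\lnot R \lor P) \lor ((R \to \lnot R) \to Q)   [eliminate \to]
= \lnot (\lnot R \lor P) \lor \lnot (R \to \lnot R) \lor Q   [eliminate \to]
= \lnot (\lnot R \lor P) \lor \lnot (\lnot R \lor \lnot R) \lor Q   [eliminate \to]
= (\lnot \lnot R \land \lnot P) \lor \lnot (\lnot R \lor \lnot R) \lor Q   [De Morgan]
= (R \land \lnot P) \lor \lnot (\lnot R \lor \lnot R) \lor Q   [double negation]
= (R \land \lnot P) \lor (\lnot \lnot R \land \lnot \lnot R) \lor Q   [De Morgan]
= (R \land \lnot P) \lor (R \land \lnot \lnot R) \lor Q   [double negation]
= (R \land \lnot P) \lor (R \land R) \lor Q   [double negation]
= (R \lor R \lor Q) \land (R \lor R \lor Q) \land (\lnot P \lor R \lor Q) \land (\lnot P \lor R \lor Q)   [distribute \lor over \land]
= R \lor Q   [simplify]

R \lor Q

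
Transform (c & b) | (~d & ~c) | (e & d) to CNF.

(c | ~d | e) & (b | ~d | e) & (b | ~c | e) & (b | ~c | d)

(c & b) | (~d & ~c) | (e & d)
≡ (c | ~d | e) & (c | ~d | d) & (c | ~c | e) & (c | ~c | d) & (b | ~d | e) & (b | ~d | d) & (b | ~c | e) & (b | ~c | d)   — distribute | over &
≡ (c | ~d | e) & (b | ~d | e) & (b | ~c | e) & (b | ~c | d)   — simplify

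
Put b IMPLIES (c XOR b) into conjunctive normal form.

NOT b OR NOT c

b IMPLIES (c XOR b)
⇔ NOT b OR (c XOR b)   [eliminate IMPLIES]
⇔ NOT b OR ((c OR b) AND NOT (c AND b))   [expand XOR]
⇔ NOT b OR ((c OR b) AND (NOT c OR NOT b))   [De Morgan]
⇔ (NOT b OR c OR b) AND (NOT b OR NOT c OR NOT b)   [distribute OR over AND]
⇔ NOT b OR NOT c   [simplify]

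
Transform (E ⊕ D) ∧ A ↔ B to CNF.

(E ⊕ D) ∧ A ↔ B
= ((E ⊕ D) ∧ A → B) ∧ (B → (E ⊕ D) ∧ A)   — eliminate ↔
= (¬((E ⊕ D) ∧ A) ∨ B) ∧ (B → (E ⊕ D) ∧ A)   — eliminate →
= (¬((E ∨ D) ∧ ¬(E ∧ D) ∧ A) ∨ B) ∧ (B → (E ⊕ D) ∧ A)   — expand ⊕
= (¬((E ∨ D) ∧ ¬(E ∧ D) ∧ A) ∨ B) ∧ (¬B ∨ (E ⊕ D) ∧ A)   — eliminate →
= (¬((E ∨ D) ∧ ¬(E ∧ D) ∧ A) ∨ B) ∧ (¬B ∨ (E ∨ D) ∧ ¬(E ∧ D) ∧ A)   — expand ⊕
= (¬(E ∨ D) ∨ ¬¬(E ∧ D) ∨ ¬A ∨ B) ∧ (¬B ∨ (E ∨ D) ∧ ¬(E ∧ D) ∧ A)   — De Morgan
= (¬E ∧ ¬D ∨ ¬¬(E ∧ D) ∨ ¬A ∨ B) ∧ (¬B ∨ (E ∨ D) ∧ ¬(E ∧ D) ∧ A)   — De Morgan
= (¬E ∧ ¬D ∨ E ∧ D ∨ ¬A ∨ B) ∧ (¬B ∨ (E ∨ D) ∧ ¬(E ∧ D) ∧ A)   — double negation
= (¬E ∧ ¬D ∨ E ∧ D ∨ ¬A ∨ B) ∧ (¬B ∨ (E ∨ D) ∧ (¬E ∨ ¬D) ∧ A)   — De Morgan
= (¬E ∨ E ∨ ¬A ∨ B) ∧ (¬E ∨ D ∨ ¬A ∨ B) ∧ (¬D ∨ E ∨ ¬A ∨ B) ∧ (¬D ∨ D ∨ ¬A ∨ B) ∧ (¬B ∨ E ∨ D) ∧ (¬B ∨ ¬E ∨ ¬D) ∧ (¬B ∨ A)   — distribute ∨ over ∧
= (¬E ∨ D ∨ ¬A ∨ B) ∧ (¬D ∨ E ∨ ¬A ∨ B) ∧ (¬B ∨ E ∨ D) ∧ (¬B ∨ ¬E ∨ ¬D) ∧ (¬B ∨ A)   — simplify

(¬E ∨ D ∨ ¬A ∨ B) ∧ (¬D ∨ E ∨ ¬A ∨ B) ∧ (¬B ∨ E ∨ D) ∧ (¬B ∨ ¬E ∨ ¬D) ∧ (¬B ∨ A)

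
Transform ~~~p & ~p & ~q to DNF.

~~~p & ~p & ~q
⇔ ~p & ~p & ~q   [double negation]
⇔ ~p & ~q   [simplify]

~p & ~q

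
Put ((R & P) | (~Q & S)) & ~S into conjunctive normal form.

(R | ~Q) & (R | S) & (P | ~Q) & (P | S) & ~S

((R & P) | (~Q & S)) & ~S
≡ (R | ~Q) & (R | S) & (P | ~Q) & (P | S) & ~S   [distribute | over &]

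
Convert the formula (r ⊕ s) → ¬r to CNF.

¬r ∨ s

(r ⊕ s) → ¬r
= ¬(r ⊕ s) ∨ ¬r   [eliminate →]
= ¬((r ∨ s) ∧ ¬(r ∧ s)) ∨ ¬r   [expand ⊕]
= ¬(r ∨ s) ∨ ¬¬(r ∧ s) ∨ ¬r   [De Morgan]
= (¬r ∧ ¬s) ∨ ¬¬(r ∧ s) ∨ ¬r   [De Morgan]
= (¬r ∧ ¬s) ∨ (r ∧ s) ∨ ¬r   [double negation]
= (¬r ∨ r ∨ ¬r) ∧ (¬r ∨ s ∨ ¬r) ∧ (¬s ∨ r ∨ ¬r) ∧ (¬s ∨ s ∨ ¬r)   [distribute ∨ over ∧]
= ¬r ∨ s   [simplify]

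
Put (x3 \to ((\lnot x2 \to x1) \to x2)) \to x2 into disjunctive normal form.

(x3 \to ((\lnot x2 \to x1) \to x2)) \to x2
= \lnot (x3 \to ((\lnot x2 \to x1) \to x2)) \lor x2   [eliminate \to]
= \lnot (\lnot x3 \lor ((\lnot x2 \to x1) \to x2)) \lor x2   [eliminate \to]
= \lnot (\lnot x3 \lor \lnot (\lnot x2 \to x1) \lor x2) \lor x2   [eliminate \to]
= \lnot (\lnot x3 \lor \lnot (\lnot \lnot x2 \lor x1) \lor x2) \lor x2   [eliminate \to]
= (\lnot \lnot x3 \land \lnot \lnot (\lnot \lnot x2 \lor x1) \land \lnot x2) \lor x2   [De Morgan]
= (x3 \land \lnot \lnot (\lnot \lnot x2 \lor x1) \land \lnot x2) \lor x2   [double negation]
= (x3 \land (\lnot \lnot x2 \lor x1) \land \lnot x2) \lor x2   [double negation]
= (x3 \land (x2 \lor x1) \land \lnot x2) \lor x2   [double negation]
= (x3 \land x2 \land \lnot x2) \lor (x3 \land x1 \land \lnot x2) \lor x2   [distribute \land over \lor]
= (x3 \land x1 \land \lnot x2) \lor x2   [simplify]

(x3 \land x1 \land \lnot x2) \lor x2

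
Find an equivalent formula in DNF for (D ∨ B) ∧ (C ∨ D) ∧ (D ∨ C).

(D ∨ B) ∧ (C ∨ D) ∧ (D ∨ C)
= (D ∧ C ∧ D) ∨ (D ∧ C ∧ C) ∨ (D ∧ D ∧ D) ∨ (D ∧ D ∧ C) ∨ (B ∧ C ∧ D) ∨ (B ∧ C ∧ C) ∨ (B ∧ D ∧ D) ∨ (B ∧ D ∧ C)   [distribute ∧ over ∨]
= D ∨ (B ∧ C)   [simplify]

D ∨ (B ∧ C)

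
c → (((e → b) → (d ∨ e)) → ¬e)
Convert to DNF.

¬c ∨ ¬e

c → (((e → b) → (d ∨ e)) → ¬e)
≡ ¬c ∨ (((e → b) → (d ∨ e)) → ¬e)   — eliminate →
≡ ¬c ∨ ¬((e → b) → (d ∨ e)) ∨ ¬e   — eliminate →
≡ ¬c ∨ ¬(¬(e → b) ∨ d ∨ e) ∨ ¬e   — eliminate →
≡ ¬c ∨ ¬(¬(¬e ∨ b) ∨ d ∨ e) ∨ ¬e   — eliminate →
≡ ¬c ∨ (¬¬(¬e ∨ b) ∧ ¬d ∧ ¬e) ∨ ¬e   — De Morgan
≡ ¬c ∨ ((¬e ∨ b) ∧ ¬d ∧ ¬e) ∨ ¬e   — double negation
≡ ¬c ∨ (¬e ∧ ¬d ∧ ¬e) ∨ (b ∧ ¬d ∧ ¬e) ∨ ¬e   — distribute ∧ over ∨
≡ ¬c ∨ ¬e   — simplify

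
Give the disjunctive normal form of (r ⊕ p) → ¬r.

(p ∧ r) ∨ ¬r

(r ⊕ p) → ¬r
≡ ¬(r ⊕ p) ∨ ¬r   [eliminate →]
≡ ¬((r ∧ ¬p) ∨ (¬r ∧ p)) ∨ ¬r   [expand ⊕]
≡ (¬(r ∧ ¬p) ∧ ¬(¬r ∧ p)) ∨ ¬r   [De Morgan]
≡ ((¬r ∨ ¬¬p) ∧ ¬(¬r ∧ p)) ∨ ¬r   [De Morgan]
≡ ((¬r ∨ p) ∧ ¬(¬r ∧ p)) ∨ ¬r   [double negation]
≡ ((¬r ∨ p) ∧ (¬¬r ∨ ¬p)) ∨ ¬r   [De Morgan]
≡ ((¬r ∨ p) ∧ (r ∨ ¬p)) ∨ ¬r   [double negation]
≡ (¬r ∧ r) ∨ (¬r ∧ ¬p) ∨ (p ∧ r) ∨ (p ∧ ¬p) ∨ ¬r   [distribute ∧ over ∨]
≡ (p ∧ r) ∨ ¬r   [simplify]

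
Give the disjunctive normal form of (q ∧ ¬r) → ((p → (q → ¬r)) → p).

(q ∧ ¬r) → ((p → (q → ¬r)) → p)
≡ ¬(q ∧ ¬r) ∨ ((p → (q → ¬r)) → p)
≡ ¬(q ∧ ¬r) ∨ ¬(p → (q → ¬r)) ∨ p
≡ ¬(q ∧ ¬r) ∨ ¬(¬p ∨ (q → ¬r)) ∨ p
≡ ¬(q ∧ ¬r) ∨ ¬(¬p ∨ ¬q ∨ ¬r) ∨ p
≡ ¬q ∨ ¬¬r ∨ ¬(¬p ∨ ¬q ∨ ¬r) ∨ p
≡ ¬q ∨ r ∨ ¬(¬p ∨ ¬q ∨ ¬r) ∨ p
≡ ¬q ∨ r ∨ (¬¬p ∧ ¬¬q ∧ ¬¬r) ∨ p
≡ ¬q ∨ r ∨ (p ∧ ¬¬q ∧ ¬¬r) ∨ p
≡ ¬q ∨ r ∨ (p ∧ q ∧ ¬¬r) ∨ p
≡ ¬q ∨ r ∨ (p ∧ q ∧ r) ∨ p
≡ ¬q ∨ r ∨ p

¬q ∨ r ∨ p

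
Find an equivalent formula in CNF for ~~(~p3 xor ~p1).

~~(~p3 xor ~p1)
≡ ~~((~p3 | ~p1) & ~(~p3 & ~p1))   [expand xor]
≡ (~p3 | ~p1) & ~(~p3 & ~p1)   [double negation]
≡ (~p3 | ~p1) & (~~p3 | ~~p1)   [De Morgan]
≡ (~p3 | ~p1) & (p3 | ~~p1)   [double negation]
≡ (~p3 | ~p1) & (p3 | p1)   [double negation]

(~p3 | ~p1) & (p3 | p1)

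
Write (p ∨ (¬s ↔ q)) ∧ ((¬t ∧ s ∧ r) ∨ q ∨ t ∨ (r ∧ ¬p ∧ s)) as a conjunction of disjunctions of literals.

(p ∨ (¬s ↔ q)) ∧ ((¬t ∧ s ∧ r) ∨ q ∨ t ∨ (r ∧ ¬p ∧ s))
⇔ (p ∨ ((¬s → q) ∧ (q → ¬s))) ∧ ((¬t ∧ s ∧ r) ∨ q ∨ t ∨ (r ∧ ¬p ∧ s))   — eliminate ↔
⇔ (p ∨ ((¬¬s ∨ q) ∧ (q → ¬s))) ∧ ((¬t ∧ s ∧ r) ∨ q ∨ t ∨ (r ∧ ¬p ∧ s))   — eliminate →
⇔ (p ∨ ((¬¬s ∨ q) ∧ (¬q ∨ ¬s))) ∧ ((¬t ∧ s ∧ r) ∨ q ∨ t ∨ (r ∧ ¬p ∧ s))   — eliminate →
⇔ (p ∨ ((s ∨ q) ∧ (¬q ∨ ¬s))) ∧ ((¬t ∧ s ∧ r) ∨ q ∨ t ∨ (r ∧ ¬p ∧ s))   — double negation
⇔ (p ∨ s ∨ q) ∧ (p ∨ ¬q ∨ ¬s) ∧ (¬t ∨ q ∨ t ∨ r) ∧ (¬t ∨ q ∨ t ∨ ¬p) ∧ (¬t ∨ q ∨ t ∨ s) ∧ (s ∨ q ∨ t ∨ r) ∧ (s ∨ q ∨ t ∨ ¬p) ∧ (s ∨ q ∨ t ∨ s) ∧ (r ∨ q ∨ t ∨ r) ∧ (r ∨ q ∨ t ∨ ¬p) ∧ (r ∨ q ∨ t ∨ s)   — distribute ∨ over ∧
⇔ (p ∨ s ∨ q) ∧ (p ∨ ¬q ∨ ¬s) ∧ (s ∨ q ∨ t) ∧ (r ∨ q ∨ t)   — simplify

(p ∨ s ∨ q) ∧ (p ∨ ¬q ∨ ¬s) ∧ (s ∨ q ∨ t) ∧ (r ∨ q ∨ t)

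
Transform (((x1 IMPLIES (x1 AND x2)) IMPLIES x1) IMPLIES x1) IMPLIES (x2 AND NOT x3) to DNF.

(((x1 IMPLIES (x1 AND x2)) IMPLIES x1) IMPLIES x1) IMPLIES (x2 AND NOT x3)
= NOT (((x1 IMPLIES (x1 AND x2)) IMPLIES x1) IMPLIES x1) OR (x2 AND NOT x3)   — eliminate IMPLIES
= NOT (NOT ((x1 IMPLIES (x1 AND x2)) IMPLIES x1) OR x1) OR (x2 AND NOT x3)   — eliminate IMPLIES
= NOT (NOT (NOT (x1 IMPLIES (x1 AND x2)) OR x1) OR x1) OR (x2 AND NOT x3)   — eliminate IMPLIES
= NOT (NOT (NOT (NOT x1 OR (x1 AND x2)) OR x1) OR x1) OR (x2 AND NOT x3)   — eliminate IMPLIES
= (NOT NOT (NOT (NOT x1 OR (x1 AND x2)) OR x1) AND NOT x1) OR (x2 AND NOT x3)   — De Morgan
= ((NOT (NOT x1 OR (x1 AND x2)) OR x1) AND NOT x1) OR (x2 AND NOT x3)   — double negation
= (((NOT NOT x1 AND NOT (x1 AND x2)) OR x1) AND NOT x1) OR (x2 AND NOT x3)   — De Morgan
= (((x1 AND NOT (x1 AND x2)) OR x1) AND NOT x1) OR (x2 AND NOT x3)   — double negation
= (((x1 AND (NOT x1 OR NOT x2)) OR x1) AND NOT x1) OR (x2 AND NOT x3)   — De Morgan
= (x1 AND NOT x1 AND NOT x1) OR (x1 AND NOT x2 AND NOT x1) OR (x1 AND NOT x1) OR (x2 AND NOT x3)   — distribute AND over OR
= x2 AND NOT x3   — simplify

x2 AND NOT x3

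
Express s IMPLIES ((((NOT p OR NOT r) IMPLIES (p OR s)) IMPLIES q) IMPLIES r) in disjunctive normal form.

s IMPLIES ((((NOT p OR NOT r) IMPLIES (p OR s)) IMPLIES q) IMPLIES r)
= NOT s OR ((((NOT p OR NOT r) IMPLIES (p OR s)) IMPLIES q) IMPLIES r)   [eliminate IMPLIES]
= NOT s OR NOT (((NOT p OR NOT r) IMPLIES (p OR s)) IMPLIES q) OR r   [eliminate IMPLIES]
= NOT s OR NOT (NOT ((NOT p OR NOT r) IMPLIES (p OR s)) OR q) OR r   [eliminate IMPLIES]
= NOT s OR NOT (NOT (NOT (NOT p OR NOT r) OR p OR s) OR q) OR r   [eliminate IMPLIES]
= NOT s OR (NOT NOT (NOT (NOT p OR NOT r) OR p OR s) AND NOT q) OR r   [De Morgan]
= NOT s OR ((NOT (NOT p OR NOT r) OR p OR s) AND NOT q) OR r   [double negation]
= NOT s OR (((NOT NOT p AND NOT NOT r) OR p OR s) AND NOT q) OR r   [De Morgan]
= NOT s OR (((p AND NOT NOT r) OR p OR s) AND NOT q) OR r   [double negation]
= NOT s OR (((p AND r) OR p OR s) AND NOT q) OR r   [double negation]
= NOT s OR (p AND r AND NOT q) OR (p AND NOT q) OR (s AND NOT q) OR r   [distribute AND over OR]
= NOT s OR (p AND NOT q) OR (s AND NOT q) OR r   [simplify]

NOT s OR (p AND NOT q) OR (s AND NOT q) OR r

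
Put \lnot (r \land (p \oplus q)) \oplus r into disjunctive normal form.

\lnot (r \land (p \oplus q)) \oplus r
≡ (\lnot (r \land (p \oplus q)) \land \lnot r) \lor (\lnot \lnot (r \land (p \oplus q)) \land r)   [expand \oplus]
≡ (\lnot (r \land ((p \land \lnot q) \lor (\lnot p \land q))) \land \lnot r) \lor (\lnot \lnot (r \land (p \oplus q)) \land r)   [expand \oplus]
≡ (\lnot (r \land ((p \land \lnot q) \lor (\lnot p \land q))) \land \lnot r) \lor (\lnot \lnot (r \land ((p \land \lnot q) \lor (\lnot p \land q))) \land r)   [expand \oplus]
≡ ((\lnot r \lor \lnot ((p \land \lnot q) \lor (\lnot p \land q))) \land \lnot r) \lor (\lnot \lnot (r \land ((p \land \lnot q) \lor (\lnot p \land q))) \land r)   [De Morgan]
≡ ((\lnot r \lor (\lnot (p \land \lnot q) \land \lnot (\lnot p \land q))) \land \lnot r) \lor (\lnot \lnot (r \land ((p \land \lnot q) \lor (\lnot p \land q))) \land r)   [De Morgan]
≡ ((\lnot r \lor ((\lnot p \lor \lnot \lnot q) \land \lnot (\lnot p \land q))) \land \lnot r) \lor (\lnot \lnot (r \land ((p \land \lnot q) \lor (\lnot p \land q))) \land r)   [De Morgan]
≡ ((\lnot r \lor ((\lnot p \lor q) \land \lnot (\lnot p \land q))) \land \lnot r) \lor (\lnot \lnot (r \land ((p \land \lnot q) \lor (\lnot p \land q))) \land r)   [double negation]
≡ ((\lnot r \lor ((\lnot p \lor q) \land (\lnot \lnot p \lor \lnot q))) \land \lnot r) \lor (\lnot \lnot (r \land ((p \land \lnot q) \lor (\lnot p \land q))) \land r)   [De Morgan]
≡ ((\lnot r \lor ((\lnot p \lor q) \land (p \lor \lnot q))) \land \lnot r) \lor (\lnot \lnot (r \land ((p \land \lnot q) \lor (\lnot p \land q))) \land r)   [double negation]
≡ ((\lnot r \lor ((\lnot p \lor q) \land (p \lor \lnot q))) \land \lnot r) \lor (r \land ((p \land \lnot q) \lor (\lnot p \land q)) \land r)   [double negation]
≡ (\lnot r \land \lnot r) \lor (\lnot p \land p \land \lnot r) \lor (\lnot p \land \lnot q \land \lnot r) \lor (q \land p \land \lnot r) \lor (q \land \lnot q \land \lnot r) \lor (r \land p \land \lnot q \land r) \lor (r \land \lnot p \land q \land r)   [distribute \land over \lor]
≡ \lnot r \lor (r \land p \land \lnot q) \lor (r \land \lnot p \land q)   [simplify]

\lnot r \lor (r \land p \land \lnot q) \lor (r \land \lnot p \land q)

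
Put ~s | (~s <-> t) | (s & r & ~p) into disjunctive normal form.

~s | (s & ~t) | (s & r & ~p)

~s | (~s <-> t) | (s & r & ~p)
≡ ~s | ((~s -> t) & (t -> ~s)) | (s & r & ~p)
≡ ~s | ((~~s | t) & (t -> ~s)) | (s & r & ~p)
≡ ~s | ((~~s | t) & (~t | ~s)) | (s & r & ~p)
≡ ~s | ((s | t) & (~t | ~s)) | (s & r & ~p)
≡ ~s | (s & ~t) | (s & ~s) | (t & ~t) | (t & ~s) | (s & r & ~p)
≡ ~s | (s & ~t) | (s & r & ~p)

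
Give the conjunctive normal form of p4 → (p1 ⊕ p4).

p4 → (p1 ⊕ p4)
≡ ¬p4 ∨ (p1 ⊕ p4)
≡ ¬p4 ∨ ((p1 ∨ p4) ∧ ¬(p1 ∧ p4))
≡ ¬p4 ∨ ((p1 ∨ p4) ∧ (¬p1 ∨ ¬p4))
≡ (¬p4 ∨ p1 ∨ p4) ∧ (¬p4 ∨ ¬p1 ∨ ¬p4)
≡ ¬p4 ∨ ¬p1

¬p4 ∨ ¬p1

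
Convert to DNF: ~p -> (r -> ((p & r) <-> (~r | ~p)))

~p -> (r -> ((p & r) <-> (~r | ~p)))
≡ ~~p | (r -> ((p & r) <-> (~r | ~p)))   [eliminate ->]
≡ ~~p | ~r | ((p & r) <-> (~r | ~p))   [eliminate ->]
≡ ~~p | ~r | (((p & r) -> (~r | ~p)) & ((~r | ~p) -> (p & r)))   [eliminate <->]
≡ ~~p | ~r | ((~(p & r) | ~r | ~p) & ((~r | ~p) -> (p & r)))   [eliminate ->]
≡ ~~p | ~r | ((~(p & r) | ~r | ~p) & (~(~r | ~p) | (p & r)))   [eliminate ->]
≡ p | ~r | ((~(p & r) | ~r | ~p) & (~(~r | ~p) | (p & r)))   [double negation]
≡ p | ~r | ((~p | ~r | ~r | ~p) & (~(~r | ~p) | (p & r)))   [De Morgan]
≡ p | ~r | ((~p | ~r | ~r | ~p) & ((~~r & ~~p) | (p & r)))   [De Morgan]
≡ p | ~r | ((~p | ~r | ~r | ~p) & ((r & ~~p) | (p & r)))   [double negation]
≡ p | ~r | ((~p | ~r | ~r | ~p) & ((r & p) | (p & r)))   [double negation]
≡ p | ~r | (~p & r & p) | (~p & p & r) | (~r & r & p) | (~r & p & r) | (~r & r & p) | (~r & p & r) | (~p & r & p) | (~p & p & r)   [distribute & over |]
≡ p | ~r   [simplify]

p | ~r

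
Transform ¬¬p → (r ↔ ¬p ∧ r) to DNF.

¬¬p → (r ↔ ¬p ∧ r)
⇔ ¬¬¬p ∨ (r ↔ ¬p ∧ r)   — eliminate →
⇔ ¬¬¬p ∨ (r → ¬p ∧ r) ∧ (¬p ∧ r → r)   — eliminate ↔
⇔ ¬¬¬p ∨ (¬r ∨ ¬p ∧ r) ∧ (¬p ∧ r → r)   — eliminate →
⇔ ¬¬¬p ∨ (¬r ∨ ¬p ∧ r) ∧ (¬(¬p ∧ r) ∨ r)   — eliminate →
⇔ ¬p ∨ (¬r ∨ ¬p ∧ r) ∧ (¬(¬p ∧ r) ∨ r)   — double negation
⇔ ¬p ∨ (¬r ∨ ¬p ∧ r) ∧ (¬¬p ∨ ¬r ∨ r)   — De Morgan
⇔ ¬p ∨ (¬r ∨ ¬p ∧ r) ∧ (p ∨ ¬r ∨ r)   — double negation
⇔ ¬p ∨ ¬r ∧ p ∨ ¬r ∧ ¬r ∨ ¬r ∧ r ∨ ¬p ∧ r ∧ p ∨ ¬p ∧ r ∧ ¬r ∨ ¬p ∧ r ∧ r   — distribute ∧ over ∨
⇔ ¬p ∨ ¬r   — simplify

¬p ∨ ¬r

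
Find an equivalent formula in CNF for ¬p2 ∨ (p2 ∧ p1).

¬p2 ∨ p1

¬p2 ∨ (p2 ∧ p1)
= (¬p2 ∨ p2) ∧ (¬p2 ∨ p1)   [distribute ∨ over ∧]
= ¬p2 ∨ p1   [simplify]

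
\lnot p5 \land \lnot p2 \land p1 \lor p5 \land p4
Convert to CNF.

(\lnot p5 \lor p4) \land (\lnot p2 \lor p5) \land (\lnot p2 \lor p4) \land (p1 \lor p5) \land (p1 \lor p4)

\lnot p5 \land \lnot p2 \land p1 \lor p5 \land p4
⇔ (\lnot p5 \lor p5) \land (\lnot p5 \lor p4) \land (\lnot p2 \lor p5) \land (\lnot p2 \lor p4) \land (p1 \lor p5) \land (p1 \lor p4)   [distribute \lor over \land]
⇔ (\lnot p5 \lor p4) \land (\lnot p2 \lor p5) \land (\lnot p2 \lor p4) \land (p1 \lor p5) \land (p1 \lor p4)   [simplify]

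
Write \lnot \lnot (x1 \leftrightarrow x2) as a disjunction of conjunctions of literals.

(\lnot x1 \land \lnot x2) \lor (x2 \land x1)

\lnot \lnot (x1 \leftrightarrow x2)
⇔ \lnot \lnot ((x1 \to x2) \land (x2 \to x1))   — eliminate \leftrightarrow
⇔ \lnot \lnot ((\lnot x1 \lor x2) \land (x2 \to x1))   — eliminate \to
⇔ \lnot \lnot ((\lnot x1 \lor x2) \land (\lnot x2 \lor x1))   — eliminate \to
⇔ (\lnot x1 \lor x2) \land (\lnot x2 \lor x1)   — double negation
⇔ (\lnot x1 \land \lnot x2) \lor (\lnot x1 \land x1) \lor (x2 \land \lnot x2) \lor (x2 \land x1)   — distribute \land over \lor
⇔ (\lnot x1 \land \lnot x2) \lor (x2 \land x1)   — simplify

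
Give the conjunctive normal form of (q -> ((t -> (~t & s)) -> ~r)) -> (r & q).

(q -> ((t -> (~t & s)) -> ~r)) -> (r & q)
= ~(q -> ((t -> (~t & s)) -> ~r)) | (r & q)
= ~(~q | ((t -> (~t & s)) -> ~r)) | (r & q)
= ~(~q | ~(t -> (~t & s)) | ~r) | (r & q)
= ~(~q | ~(~t | (~t & s)) | ~r) | (r & q)
= (~~q & ~~(~t | (~t & s)) & ~~r) | (r & q)
= (q & ~~(~t | (~t & s)) & ~~r) | (r & q)
= (q & (~t | (~t & s)) & ~~r) | (r & q)
= (q & (~t | (~t & s)) & r) | (r & q)
= (q | r) & (q | q) & (~t | ~t | r) & (~t | ~t | q) & (~t | s | r) & (~t | s | q) & (r | r) & (r | q)
= q & r

q & r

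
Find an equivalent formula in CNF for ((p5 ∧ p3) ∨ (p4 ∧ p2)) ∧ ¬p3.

(p5 ∨ p4) ∧ (p5 ∨ p2) ∧ (p3 ∨ p4) ∧ (p3 ∨ p2) ∧ ¬p3

((p5 ∧ p3) ∨ (p4 ∧ p2)) ∧ ¬p3
≡ (p5 ∨ p4) ∧ (p5 ∨ p2) ∧ (p3 ∨ p4) ∧ (p3 ∨ p2) ∧ ¬p3   [distribute ∨ over ∧]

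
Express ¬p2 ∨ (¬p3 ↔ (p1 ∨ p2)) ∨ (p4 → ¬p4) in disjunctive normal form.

¬p2 ∨ (p1 ∧ ¬p3) ∨ (p2 ∧ ¬p3) ∨ ¬p4

¬p2 ∨ (¬p3 ↔ (p1 ∨ p2)) ∨ (p4 → ¬p4)
≡ ¬p2 ∨ ((¬p3 → (p1 ∨ p2)) ∧ ((p1 ∨ p2) → ¬p3)) ∨ (p4 → ¬p4)
≡ ¬p2 ∨ ((¬¬p3 ∨ p1 ∨ p2) ∧ ((p1 ∨ p2) → ¬p3)) ∨ (p4 → ¬p4)
≡ ¬p2 ∨ ((¬¬p3 ∨ p1 ∨ p2) ∧ (¬(p1 ∨ p2) ∨ ¬p3)) ∨ (p4 → ¬p4)
≡ ¬p2 ∨ ((¬¬p3 ∨ p1 ∨ p2) ∧ (¬(p1 ∨ p2) ∨ ¬p3)) ∨ ¬p4 ∨ ¬p4
≡ ¬p2 ∨ ((p3 ∨ p1 ∨ p2) ∧ (¬(p1 ∨ p2) ∨ ¬p3)) ∨ ¬p4 ∨ ¬p4
≡ ¬p2 ∨ ((p3 ∨ p1 ∨ p2) ∧ ((¬p1 ∧ ¬p2) ∨ ¬p3)) ∨ ¬p4 ∨ ¬p4
≡ ¬p2 ∨ (p3 ∧ ¬p1 ∧ ¬p2) ∨ (p3 ∧ ¬p3) ∨ (p1 ∧ ¬p1 ∧ ¬p2) ∨ (p1 ∧ ¬p3) ∨ (p2 ∧ ¬p1 ∧ ¬p2) ∨ (p2 ∧ ¬p3) ∨ ¬p4 ∨ ¬p4
≡ ¬p2 ∨ (p1 ∧ ¬p3) ∨ (p2 ∧ ¬p3) ∨ ¬p4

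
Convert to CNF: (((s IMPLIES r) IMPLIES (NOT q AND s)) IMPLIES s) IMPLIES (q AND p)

(((s IMPLIES r) IMPLIES (NOT q AND s)) IMPLIES s) IMPLIES (q AND p)
≡ NOT (((s IMPLIES r) IMPLIES (NOT q AND s)) IMPLIES s) OR (q AND p)   — eliminate IMPLIES
≡ NOT (NOT ((s IMPLIES r) IMPLIES (NOT q AND s)) OR s) OR (q AND p)   — eliminate IMPLIES
≡ NOT (NOT (NOT (s IMPLIES r) OR (NOT q AND s)) OR s) OR (q AND p)   — eliminate IMPLIES
≡ NOT (NOT (NOT (NOT s OR r) OR (NOT q AND s)) OR s) OR (q AND p)   — eliminate IMPLIES
≡ (NOT NOT (NOT (NOT s OR r) OR (NOT q AND s)) AND NOT s) OR (q AND p)   — De Morgan
≡ ((NOT (NOT s OR r) OR (NOT q AND s)) AND NOT s) OR (q AND p)   — double negation
≡ (((NOT NOT s AND NOT r) OR (NOT q AND s)) AND NOT s) OR (q AND p)   — De Morgan
≡ (((s AND NOT r) OR (NOT q AND s)) AND NOT s) OR (q AND p)   — double negation
≡ (s OR NOT q OR q) AND (s OR NOT q OR p) AND (s OR s OR q) AND (s OR s OR p) AND (NOT r OR NOT q OR q) AND (NOT r OR NOT q OR p) AND (NOT r OR s OR q) AND (NOT r OR s OR p) AND (NOT s OR q) AND (NOT s OR p)   — distribute OR over AND
≡ (s OR q) AND (s OR p) AND (NOT r OR NOT q OR p) AND (NOT s OR q) AND (NOT s OR p)   — simplify

(s OR q) AND (s OR p) AND (NOT r OR NOT q OR p) AND (NOT s OR q) AND (NOT s OR p)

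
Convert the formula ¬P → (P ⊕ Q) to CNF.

P ∨ Q

¬P → (P ⊕ Q)
⇔ ¬¬P ∨ (P ⊕ Q)   [eliminate →]
⇔ ¬¬P ∨ ((P ∨ Q) ∧ ¬(P ∧ Q))   [expand ⊕]
⇔ P ∨ ((P ∨ Q) ∧ ¬(P ∧ Q))   [double negation]
⇔ P ∨ ((P ∨ Q) ∧ (¬P ∨ ¬Q))   [De Morgan]
⇔ (P ∨ P ∨ Q) ∧ (P ∨ ¬P ∨ ¬Q)   [distribute ∨ over ∧]
⇔ P ∨ Q   [simplify]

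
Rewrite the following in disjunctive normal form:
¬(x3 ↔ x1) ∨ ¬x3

(x3 ∧ ¬x1) ∨ ¬x3

¬(x3 ↔ x1) ∨ ¬x3
⇔ ¬((x3 → x1) ∧ (x1 → x3)) ∨ ¬x3   (eliminate ↔)
⇔ ¬((¬x3 ∨ x1) ∧ (x1 → x3)) ∨ ¬x3   (eliminate →)
⇔ ¬((¬x3 ∨ x1) ∧ (¬x1 ∨ x3)) ∨ ¬x3   (eliminate →)
⇔ ¬(¬x3 ∨ x1) ∨ ¬(¬x1 ∨ x3) ∨ ¬x3   (De Morgan)
⇔ (¬¬x3 ∧ ¬x1) ∨ ¬(¬x1 ∨ x3) ∨ ¬x3   (De Morgan)
⇔ (x3 ∧ ¬x1) ∨ ¬(¬x1 ∨ x3) ∨ ¬x3   (double negation)
⇔ (x3 ∧ ¬x1) ∨ (¬¬x1 ∧ ¬x3) ∨ ¬x3   (De Morgan)
⇔ (x3 ∧ ¬x1) ∨ (x1 ∧ ¬x3) ∨ ¬x3   (double negation)
⇔ (x3 ∧ ¬x1) ∨ ¬x3   (simplify)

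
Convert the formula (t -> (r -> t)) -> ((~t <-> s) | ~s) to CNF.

~t | ~s

(t -> (r -> t)) -> ((~t <-> s) | ~s)
≡ ~(t -> (r -> t)) | (~t <-> s) | ~s
≡ ~(~t | (r -> t)) | (~t <-> s) | ~s
≡ ~(~t | ~r | t) | (~t <-> s) | ~s
≡ ~(~t | ~r | t) | ((~t -> s) & (s -> ~t)) | ~s
≡ ~(~t | ~r | t) | ((~~t | s) & (s -> ~t)) | ~s
≡ ~(~t | ~r | t) | ((~~t | s) & (~s | ~t)) | ~s
≡ (~~t & ~~r & ~t) | ((~~t | s) & (~s | ~t)) | ~s
≡ (t & ~~r & ~t) | ((~~t | s) & (~s | ~t)) | ~s
≡ (t & r & ~t) | ((~~t | s) & (~s | ~t)) | ~s
≡ (t & r & ~t) | ((t | s) & (~s | ~t)) | ~s
≡ (t | t | s | ~s) & (t | ~s | ~t | ~s) & (r | t | s | ~s) & (r | ~s | ~t | ~s) & (~t | t | s | ~s) & (~t | ~s | ~t | ~s)
≡ ~t | ~s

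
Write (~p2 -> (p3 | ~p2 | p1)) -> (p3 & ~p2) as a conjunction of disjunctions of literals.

~p2 & (p2 | p3) & (~p1 | p3)

(~p2 -> (p3 | ~p2 | p1)) -> (p3 & ~p2)
≡ ~(~p2 -> (p3 | ~p2 | p1)) | (p3 & ~p2)   (eliminate ->)
≡ ~(~~p2 | p3 | ~p2 | p1) | (p3 & ~p2)   (eliminate ->)
≡ (~~~p2 & ~p3 & ~~p2 & ~p1) | (p3 & ~p2)   (De Morgan)
≡ (~p2 & ~p3 & ~~p2 & ~p1) | (p3 & ~p2)   (double negation)
≡ (~p2 & ~p3 & p2 & ~p1) | (p3 & ~p2)   (double negation)
≡ (~p2 | p3) & (~p2 | ~p2) & (~p3 | p3) & (~p3 | ~p2) & (p2 | p3) & (p2 | ~p2) & (~p1 | p3) & (~p1 | ~p2)   (distribute | over &)
≡ ~p2 & (p2 | p3) & (~p1 | p3)   (simplify)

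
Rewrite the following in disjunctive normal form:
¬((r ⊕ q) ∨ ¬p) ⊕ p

¬((r ⊕ q) ∨ ¬p) ⊕ p
= (¬((r ⊕ q) ∨ ¬p) ∧ ¬p) ∨ (¬¬((r ⊕ q) ∨ ¬p) ∧ p)   [expand ⊕]
= (¬((r ∧ ¬q) ∨ (¬r ∧ q) ∨ ¬p) ∧ ¬p) ∨ (¬¬((r ⊕ q) ∨ ¬p) ∧ p)   [expand ⊕]
= (¬((r ∧ ¬q) ∨ (¬r ∧ q) ∨ ¬p) ∧ ¬p) ∨ (¬¬((r ∧ ¬q) ∨ (¬r ∧ q) ∨ ¬p) ∧ p)   [expand ⊕]
= (¬(r ∧ ¬q) ∧ ¬(¬r ∧ q) ∧ ¬¬p ∧ ¬p) ∨ (¬¬((r ∧ ¬q) ∨ (¬r ∧ q) ∨ ¬p) ∧ p)   [De Morgan]
= ((¬r ∨ ¬¬q) ∧ ¬(¬r ∧ q) ∧ ¬¬p ∧ ¬p) ∨ (¬¬((r ∧ ¬q) ∨ (¬r ∧ q) ∨ ¬p) ∧ p)   [De Morgan]
= ((¬r ∨ q) ∧ ¬(¬r ∧ q) ∧ ¬¬p ∧ ¬p) ∨ (¬¬((r ∧ ¬q) ∨ (¬r ∧ q) ∨ ¬p) ∧ p)   [double negation]
= ((¬r ∨ q) ∧ (¬¬r ∨ ¬q) ∧ ¬¬p ∧ ¬p) ∨ (¬¬((r ∧ ¬q) ∨ (¬r ∧ q) ∨ ¬p) ∧ p)   [De Morgan]
= ((¬r ∨ q) ∧ (r ∨ ¬q) ∧ ¬¬p ∧ ¬p) ∨ (¬¬((r ∧ ¬q) ∨ (¬r ∧ q) ∨ ¬p) ∧ p)   [double negation]
= ((¬r ∨ q) ∧ (r ∨ ¬q) ∧ p ∧ ¬p) ∨ (¬¬((r ∧ ¬q) ∨ (¬r ∧ q) ∨ ¬p) ∧ p)   [double negation]
= ((¬r ∨ q) ∧ (r ∨ ¬q) ∧ p ∧ ¬p) ∨ (((r ∧ ¬q) ∨ (¬r ∧ q) ∨ ¬p) ∧ p)   [double negation]
= (¬r ∧ r ∧ p ∧ ¬p) ∨ (¬r ∧ ¬q ∧ p ∧ ¬p) ∨ (q ∧ r ∧ p ∧ ¬p) ∨ (q ∧ ¬q ∧ p ∧ ¬p) ∨ (r ∧ ¬q ∧ p) ∨ (¬r ∧ q ∧ p) ∨ (¬p ∧ p)   [distribute ∧ over ∨]
= (r ∧ ¬q ∧ p) ∨ (¬r ∧ q ∧ p)   [simplify]

(r ∧ ¬q ∧ p) ∨ (¬r ∧ q ∧ p)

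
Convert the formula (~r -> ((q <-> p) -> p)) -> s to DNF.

(~r & ~q & ~p) | s

(~r -> ((q <-> p) -> p)) -> s
⇔ ~(~r -> ((q <-> p) -> p)) | s   (eliminate ->)
⇔ ~(~~r | ((q <-> p) -> p)) | s   (eliminate ->)
⇔ ~(~~r | ~(q <-> p) | p) | s   (eliminate ->)
⇔ ~(~~r | ~((q -> p) & (p -> q)) | p) | s   (eliminate <->)
⇔ ~(~~r | ~((~q | p) & (p -> q)) | p) | s   (eliminate ->)
⇔ ~(~~r | ~((~q | p) & (~p | q)) | p) | s   (eliminate ->)
⇔ (~~~r & ~~((~q | p) & (~p | q)) & ~p) | s   (De Morgan)
⇔ (~r & ~~((~q | p) & (~p | q)) & ~p) | s   (double negation)
⇔ (~r & (~q | p) & (~p | q) & ~p) | s   (double negation)
⇔ (~r & ~q & ~p & ~p) | (~r & ~q & q & ~p) | (~r & p & ~p & ~p) | (~r & p & q & ~p) | s   (distribute & over |)
⇔ (~r & ~q & ~p) | s   (simplify)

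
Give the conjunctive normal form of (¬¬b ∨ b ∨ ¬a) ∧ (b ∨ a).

(¬¬b ∨ b ∨ ¬a) ∧ (b ∨ a)
= (b ∨ b ∨ ¬a) ∧ (b ∨ a)   [double negation]
= (b ∨ ¬a) ∧ (b ∨ a)   [simplify]

(b ∨ ¬a) ∧ (b ∨ a)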